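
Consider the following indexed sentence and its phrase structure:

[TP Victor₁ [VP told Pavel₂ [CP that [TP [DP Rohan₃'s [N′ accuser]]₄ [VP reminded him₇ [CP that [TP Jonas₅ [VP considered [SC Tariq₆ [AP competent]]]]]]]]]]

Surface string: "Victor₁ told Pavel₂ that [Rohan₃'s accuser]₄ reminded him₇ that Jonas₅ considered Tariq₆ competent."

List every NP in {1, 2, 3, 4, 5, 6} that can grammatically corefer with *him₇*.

{1, 2, 3}

*him* is a pronoun, so Principle B applies: it must be free in its binding domain.
Binding domain of *him₇*: the embedded TP, whose subject is [Rohan₃'s accuser]₄.
*Victor₁* c-commands the pronoun but from outside its binding domain, and is not c-commanded by it → coindexation permitted.
*Pavel₂* c-commands the pronoun but from outside its binding domain, and is not c-commanded by it → coindexation permitted.
*Rohan₃* and the pronoun do not c-command one another → neither Principle B nor Principle C is at stake; coindexation permitted.
*[Rohan₃'s accuser]₄* c-commands the pronoun within its binding domain → coindexation would violate Principle B.
*Jonas₅*: the pronoun c-commands this R-expression → coindexation would violate Principle C on *Jonas₅*.
*Tariq₆*: the pronoun c-commands this R-expression → coindexation would violate Principle C on *Tariq₆*.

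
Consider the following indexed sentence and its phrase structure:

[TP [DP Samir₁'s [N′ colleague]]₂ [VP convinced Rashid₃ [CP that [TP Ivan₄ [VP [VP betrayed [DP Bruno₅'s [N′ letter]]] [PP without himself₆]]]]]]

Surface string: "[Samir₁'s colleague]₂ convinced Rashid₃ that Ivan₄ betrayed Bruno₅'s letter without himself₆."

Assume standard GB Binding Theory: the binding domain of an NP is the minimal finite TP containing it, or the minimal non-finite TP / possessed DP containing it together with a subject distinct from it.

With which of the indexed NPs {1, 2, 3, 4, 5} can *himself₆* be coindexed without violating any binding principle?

*himself* is an anaphor, so Principle A applies: it must be bound in its binding domain.
Binding domain of *himself₆*: the embedded TP, whose subject is Ivan₄.
*Samir₁* does not c-command the anaphor → cannot bind it.
*[Samir₁'s colleague]₂* c-commands the anaphor but is outside its binding domain → cannot satisfy Principle A.
*Rashid₃* c-commands the anaphor but is outside its binding domain → cannot satisfy Principle A.
*Ivan₄* c-commands the anaphor within its binding domain → licit binder.
*Bruno₅* does not c-command the anaphor → cannot bind it.

{4}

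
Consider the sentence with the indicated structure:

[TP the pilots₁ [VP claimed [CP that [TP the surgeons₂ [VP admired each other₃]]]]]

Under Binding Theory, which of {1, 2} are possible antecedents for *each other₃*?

*each other* is an anaphor, so Principle A applies: it must be bound in its binding domain.
Binding domain of *each other₃*: the embedded TP, whose subject is the surgeons₂.
*the pilots₁* c-commands the anaphor but is outside its binding domain → cannot satisfy Principle A.
*the surgeons₂* c-commands the anaphor within its binding domain → licit binder.

{2}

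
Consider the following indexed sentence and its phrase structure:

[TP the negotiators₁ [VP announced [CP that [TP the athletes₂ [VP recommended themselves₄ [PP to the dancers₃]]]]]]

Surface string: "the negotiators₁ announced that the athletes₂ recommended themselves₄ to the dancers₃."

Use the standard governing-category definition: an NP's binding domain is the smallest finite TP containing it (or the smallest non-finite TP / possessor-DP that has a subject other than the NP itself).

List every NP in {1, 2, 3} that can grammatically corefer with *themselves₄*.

*themselves* is an anaphor, so Principle A applies: it must be bound in its binding domain.
Binding domain of *themselves₄*: the embedded TP, whose subject is the athletes₂.
*the negotiators₁* c-commands the anaphor but is outside its binding domain → cannot satisfy Principle A.
*the athletes₂* c-commands the anaphor within its binding domain → licit binder.
*the dancers₃* does not c-command the anaphor → cannot bind it.

{2}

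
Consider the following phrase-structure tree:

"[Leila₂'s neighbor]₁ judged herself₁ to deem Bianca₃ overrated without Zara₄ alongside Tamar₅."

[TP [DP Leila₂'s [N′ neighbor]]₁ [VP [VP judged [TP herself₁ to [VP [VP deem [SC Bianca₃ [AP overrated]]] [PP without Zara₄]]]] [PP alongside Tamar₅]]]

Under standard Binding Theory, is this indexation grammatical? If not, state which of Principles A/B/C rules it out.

grammatical

The two coindexed NPs are *[Leila₂'s neighbor]₁* and *herself₁*.
*herself₁* is an anaphor; its binding domain is the matrix TP, whose subject is [Leila₂'s neighbor]₁. *[Leila₂'s neighbor]₁* c-commands it within that domain and shares its index, so Principle A is satisfied.
*[Leila₂'s neighbor]₁* is an R-expression; *herself₁* does not c-command it, and no other NP shares its index, so Principle C is satisfied.
All principles are respected.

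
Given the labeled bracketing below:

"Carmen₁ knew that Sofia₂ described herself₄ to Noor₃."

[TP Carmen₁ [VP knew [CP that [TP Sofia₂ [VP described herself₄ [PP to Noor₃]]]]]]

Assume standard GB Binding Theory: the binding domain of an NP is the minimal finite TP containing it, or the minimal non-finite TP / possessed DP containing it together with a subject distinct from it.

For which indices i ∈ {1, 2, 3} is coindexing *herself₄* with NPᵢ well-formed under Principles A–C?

{2}

*herself* is an anaphor, so Principle A applies: it must be bound in its binding domain.
Binding domain of *herself₄*: the embedded TP, whose subject is Sofia₂.
*Carmen₁* c-commands the anaphor but is outside its binding domain → cannot satisfy Principle A.
*Sofia₂* c-commands the anaphor within its binding domain → licit binder.
*Noor₃* does not c-command the anaphor → cannot bind it.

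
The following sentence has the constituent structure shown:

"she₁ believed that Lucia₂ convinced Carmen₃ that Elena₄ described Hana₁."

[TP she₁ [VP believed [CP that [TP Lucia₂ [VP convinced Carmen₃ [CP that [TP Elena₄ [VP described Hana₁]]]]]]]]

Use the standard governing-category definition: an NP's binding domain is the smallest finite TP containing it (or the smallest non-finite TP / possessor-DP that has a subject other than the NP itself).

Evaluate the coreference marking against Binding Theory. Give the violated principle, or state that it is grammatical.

The two coindexed NPs are *she₁* and *Hana₁*.
*Hana₁* is an R-expression. Principle C requires it to be free everywhere.
*she₁* c-commands it and carries the same index.
The R-expression is bound → Principle C violation.

Principle C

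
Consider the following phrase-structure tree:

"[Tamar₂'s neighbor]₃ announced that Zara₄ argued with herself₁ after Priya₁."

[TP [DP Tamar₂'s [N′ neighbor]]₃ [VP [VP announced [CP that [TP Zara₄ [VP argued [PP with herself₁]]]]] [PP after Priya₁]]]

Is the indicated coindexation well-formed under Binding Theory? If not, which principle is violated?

Principle A

The two coindexed NPs are *Priya₁* and *herself₁*.
*herself₁* is an anaphor. Principle A requires it to be bound within its binding domain — the embedded TP, whose subject is Zara₄.
Within that domain it is c-commanded by *Zara₄*, which does not share its index.
*Priya₁* does not c-command the anaphor at all.
The anaphor is unbound in its domain → Principle A violation.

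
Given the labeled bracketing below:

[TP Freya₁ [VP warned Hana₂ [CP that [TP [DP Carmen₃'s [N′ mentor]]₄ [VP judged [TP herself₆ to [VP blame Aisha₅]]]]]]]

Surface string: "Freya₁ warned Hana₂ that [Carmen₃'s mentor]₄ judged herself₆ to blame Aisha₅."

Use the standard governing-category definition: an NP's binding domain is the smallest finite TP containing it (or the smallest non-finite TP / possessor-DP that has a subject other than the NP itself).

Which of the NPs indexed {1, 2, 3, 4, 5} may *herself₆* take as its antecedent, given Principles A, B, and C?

*herself* is an anaphor, so Principle A applies: it must be bound in its binding domain.
Binding domain of *herself₆*: the embedded TP, whose subject is [Carmen₃'s mentor]₄.
*Freya₁* c-commands the anaphor but is outside its binding domain → cannot satisfy Principle A.
*Hana₂* c-commands the anaphor but is outside its binding domain → cannot satisfy Principle A.
*Carmen₃* does not c-command the anaphor → cannot bind it.
*[Carmen₃'s mentor]₄* c-commands the anaphor within its binding domain → licit binder.
*Aisha₅* does not c-command the anaphor → cannot bind it.

{4}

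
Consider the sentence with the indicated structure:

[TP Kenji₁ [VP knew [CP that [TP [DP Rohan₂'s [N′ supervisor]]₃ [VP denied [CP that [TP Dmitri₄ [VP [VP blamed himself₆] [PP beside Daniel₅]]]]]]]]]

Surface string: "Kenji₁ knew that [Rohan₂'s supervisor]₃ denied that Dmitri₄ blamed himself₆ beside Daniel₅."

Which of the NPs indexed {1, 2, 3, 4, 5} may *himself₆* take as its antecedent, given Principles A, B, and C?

{4}

*himself* is an anaphor, so Principle A applies: it must be bound in its binding domain.
Binding domain of *himself₆*: the embedded TP, whose subject is Dmitri₄.
*Kenji₁* c-commands the anaphor but is outside its binding domain → cannot satisfy Principle A.
*Rohan₂* does not c-command the anaphor → cannot bind it.
*[Rohan₂'s supervisor]₃* c-commands the anaphor but is outside its binding domain → cannot satisfy Principle A.
*Dmitri₄* c-commands the anaphor within its binding domain → licit binder.
*Daniel₅* does not c-command the anaphor → cannot bind it.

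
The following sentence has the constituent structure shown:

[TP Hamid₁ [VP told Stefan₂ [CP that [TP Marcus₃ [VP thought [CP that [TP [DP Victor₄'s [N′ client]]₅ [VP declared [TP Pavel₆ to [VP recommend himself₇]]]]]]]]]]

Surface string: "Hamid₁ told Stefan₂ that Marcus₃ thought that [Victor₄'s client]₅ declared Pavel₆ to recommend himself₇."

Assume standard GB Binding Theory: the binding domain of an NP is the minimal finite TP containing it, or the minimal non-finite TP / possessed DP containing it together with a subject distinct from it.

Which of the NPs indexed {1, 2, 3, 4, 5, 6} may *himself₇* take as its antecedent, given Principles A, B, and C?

{6}

*himself* is an anaphor, so Principle A applies: it must be bound in its binding domain.
Binding domain of *himself₇*: the embedded TP, whose subject is Pavel₆.
*Hamid₁* c-commands the anaphor but is outside its binding domain → cannot satisfy Principle A.
*Stefan₂* c-commands the anaphor but is outside its binding domain → cannot satisfy Principle A.
*Marcus₃* c-commands the anaphor but is outside its binding domain → cannot satisfy Principle A.
*Victor₄* does not c-command the anaphor → cannot bind it.
*[Victor₄'s client]₅* c-commands the anaphor but is outside its binding domain → cannot satisfy Principle A.
*Pavel₆* c-commands the anaphor within its binding domain → licit binder.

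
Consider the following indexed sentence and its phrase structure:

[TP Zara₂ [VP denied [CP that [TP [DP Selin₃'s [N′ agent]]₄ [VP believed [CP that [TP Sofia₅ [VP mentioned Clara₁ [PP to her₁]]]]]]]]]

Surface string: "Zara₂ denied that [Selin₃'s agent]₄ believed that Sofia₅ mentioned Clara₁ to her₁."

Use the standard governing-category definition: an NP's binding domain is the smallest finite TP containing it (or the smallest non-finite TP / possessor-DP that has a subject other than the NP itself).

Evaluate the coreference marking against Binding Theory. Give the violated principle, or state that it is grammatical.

The two coindexed NPs are *Clara₁* and *her₁*.
*her₁* is a pronoun. Its binding domain is the embedded TP, whose subject is Sofia₅.
*Clara₁* c-commands it within that domain and carries the same index.
The pronoun is locally bound → Principle B violation.

Principle B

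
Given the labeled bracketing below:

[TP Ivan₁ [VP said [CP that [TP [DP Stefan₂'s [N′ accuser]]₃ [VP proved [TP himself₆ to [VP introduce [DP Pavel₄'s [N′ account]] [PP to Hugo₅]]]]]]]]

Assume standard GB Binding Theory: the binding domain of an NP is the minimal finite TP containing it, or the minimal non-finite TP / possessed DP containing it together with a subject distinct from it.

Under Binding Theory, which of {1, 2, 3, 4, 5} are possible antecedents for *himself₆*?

*himself* is an anaphor, so Principle A applies: it must be bound in its binding domain.
Binding domain of *himself₆*: the embedded TP, whose subject is [Stefan₂'s accuser]₃.
*Ivan₁* c-commands the anaphor but is outside its binding domain → cannot satisfy Principle A.
*Stefan₂* does not c-command the anaphor → cannot bind it.
*[Stefan₂'s accuser]₃* c-commands the anaphor within its binding domain → licit binder.
*Pavel₄* does not c-command the anaphor → cannot bind it.
*Hugo₅* does not c-command the anaphor → cannot bind it.

{3}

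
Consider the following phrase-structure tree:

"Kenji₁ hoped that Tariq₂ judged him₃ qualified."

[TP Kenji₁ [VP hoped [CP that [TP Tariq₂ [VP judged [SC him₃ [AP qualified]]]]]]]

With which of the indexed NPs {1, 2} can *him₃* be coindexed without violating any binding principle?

{1}

*him* is a pronoun, so Principle B applies: it must be free in its binding domain.
Binding domain of *him₃*: the embedded TP, whose subject is Tariq₂.
*Kenji₁* c-commands the pronoun but from outside its binding domain, and is not c-commanded by it → coindexation permitted.
*Tariq₂* c-commands the pronoun within its binding domain → coindexation would violate Principle B.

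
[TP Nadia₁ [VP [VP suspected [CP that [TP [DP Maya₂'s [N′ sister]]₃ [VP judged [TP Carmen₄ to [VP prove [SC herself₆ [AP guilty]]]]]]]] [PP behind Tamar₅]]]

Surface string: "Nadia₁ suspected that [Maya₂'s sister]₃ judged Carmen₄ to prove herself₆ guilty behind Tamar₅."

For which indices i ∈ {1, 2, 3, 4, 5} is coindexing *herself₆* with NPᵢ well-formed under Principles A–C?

*herself* is an anaphor, so Principle A applies: it must be bound in its binding domain.
Binding domain of *herself₆*: the embedded TP, whose subject is Carmen₄.
*Nadia₁* c-commands the anaphor but is outside its binding domain → cannot satisfy Principle A.
*Maya₂* does not c-command the anaphor → cannot bind it.
*[Maya₂'s sister]₃* c-commands the anaphor but is outside its binding domain → cannot satisfy Principle A.
*Carmen₄* c-commands the anaphor within its binding domain → licit binder.
*Tamar₅* does not c-command the anaphor → cannot bind it.

{4}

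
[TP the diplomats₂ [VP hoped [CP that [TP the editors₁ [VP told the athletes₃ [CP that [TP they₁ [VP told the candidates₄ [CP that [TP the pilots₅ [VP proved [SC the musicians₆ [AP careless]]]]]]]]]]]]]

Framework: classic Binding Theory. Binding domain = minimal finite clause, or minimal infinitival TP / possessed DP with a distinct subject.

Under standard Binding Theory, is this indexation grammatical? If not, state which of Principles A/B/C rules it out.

The two coindexed NPs are *the editors₁* and *they₁*.
*they₁* is a pronoun; nothing c-commands it within its binding domain (the embedded TP.), so Principle B holds trivially.
*the editors₁* is an R-expression; *they₁* does not c-command it, and no other NP shares its index, so Principle C is satisfied.
All principles are respected.

grammatical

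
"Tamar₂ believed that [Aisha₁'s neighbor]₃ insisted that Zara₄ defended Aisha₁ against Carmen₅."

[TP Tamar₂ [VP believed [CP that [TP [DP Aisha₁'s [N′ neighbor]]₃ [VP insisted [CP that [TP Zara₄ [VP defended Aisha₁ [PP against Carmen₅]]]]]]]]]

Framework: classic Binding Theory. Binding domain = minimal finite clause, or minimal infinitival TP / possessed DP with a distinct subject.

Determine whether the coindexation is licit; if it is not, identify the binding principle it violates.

The two coindexed NPs are *Aisha₁* and *Aisha₁*.
*Aisha₁* is an R-expression; no coindexed NP c-commands it, so Principle C holds.
*Aisha₁* is an R-expression; *Aisha₁* does not c-command it, and no other NP shares its index, so Principle C is satisfied.
All principles are respected.

grammatical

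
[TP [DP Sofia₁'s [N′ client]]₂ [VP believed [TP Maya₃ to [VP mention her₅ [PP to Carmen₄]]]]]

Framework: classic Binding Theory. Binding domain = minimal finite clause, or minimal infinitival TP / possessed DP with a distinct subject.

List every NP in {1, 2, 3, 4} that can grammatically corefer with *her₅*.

{1, 2}

*her* is a pronoun, so Principle B applies: it must be free in its binding domain.
Binding domain of *her₅*: the embedded TP, whose subject is Maya₃.
*Sofia₁* and the pronoun do not c-command one another → neither Principle B nor Principle C is at stake; coindexation permitted.
*[Sofia₁'s client]₂* c-commands the pronoun but from outside its binding domain, and is not c-commanded by it → coindexation permitted.
*Maya₃* c-commands the pronoun within its binding domain → coindexation would violate Principle B.
*Carmen₄*: the pronoun c-commands this R-expression → coindexation would violate Principle C on *Carmen₄*.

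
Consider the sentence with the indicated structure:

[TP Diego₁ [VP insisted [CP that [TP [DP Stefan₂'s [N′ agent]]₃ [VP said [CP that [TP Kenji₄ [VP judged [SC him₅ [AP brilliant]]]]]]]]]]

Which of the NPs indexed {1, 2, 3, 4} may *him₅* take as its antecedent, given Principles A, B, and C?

*him* is a pronoun, so Principle B applies: it must be free in its binding domain.
Binding domain of *him₅*: the embedded TP, whose subject is Kenji₄.
*Diego₁* c-commands the pronoun but from outside its binding domain, and is not c-commanded by it → coindexation permitted.
*Stefan₂* and the pronoun do not c-command one another → neither Principle B nor Principle C is at stake; coindexation permitted.
*[Stefan₂'s agent]₃* c-commands the pronoun but from outside its binding domain, and is not c-commanded by it → coindexation permitted.
*Kenji₄* c-commands the pronoun within its binding domain → coindexation would violate Principle B.

{1, 2, 3}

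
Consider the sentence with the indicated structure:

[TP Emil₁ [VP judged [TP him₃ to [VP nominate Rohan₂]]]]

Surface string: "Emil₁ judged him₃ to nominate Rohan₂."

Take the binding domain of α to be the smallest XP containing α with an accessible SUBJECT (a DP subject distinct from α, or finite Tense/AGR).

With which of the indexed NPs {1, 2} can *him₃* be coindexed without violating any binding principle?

*him* is a pronoun, so Principle B applies: it must be free in its binding domain.
Binding domain of *him₃*: the matrix TP, whose subject is Emil₁.
*Emil₁* c-commands the pronoun within its binding domain → coindexation would violate Principle B.
*Rohan₂*: the pronoun c-commands this R-expression → coindexation would violate Principle C on *Rohan₂*.

none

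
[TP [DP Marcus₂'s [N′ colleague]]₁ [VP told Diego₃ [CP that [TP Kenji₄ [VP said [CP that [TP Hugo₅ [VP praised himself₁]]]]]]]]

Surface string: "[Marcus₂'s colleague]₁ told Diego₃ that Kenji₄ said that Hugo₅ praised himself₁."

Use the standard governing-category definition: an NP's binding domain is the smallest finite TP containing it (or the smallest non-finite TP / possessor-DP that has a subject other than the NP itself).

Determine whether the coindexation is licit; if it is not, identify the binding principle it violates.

The two coindexed NPs are *[Marcus₂'s colleague]₁* and *himself₁*.
*himself₁* is an anaphor. Principle A requires it to be bound within its binding domain — the embedded TP, whose subject is Hugo₅.
Within that domain it is c-commanded by *Hugo₅*, which does not share its index.
*[Marcus₂'s colleague]₁* does c-command the anaphor, but from outside its binding domain.
The anaphor is unbound in its domain → Principle A violation.

Principle A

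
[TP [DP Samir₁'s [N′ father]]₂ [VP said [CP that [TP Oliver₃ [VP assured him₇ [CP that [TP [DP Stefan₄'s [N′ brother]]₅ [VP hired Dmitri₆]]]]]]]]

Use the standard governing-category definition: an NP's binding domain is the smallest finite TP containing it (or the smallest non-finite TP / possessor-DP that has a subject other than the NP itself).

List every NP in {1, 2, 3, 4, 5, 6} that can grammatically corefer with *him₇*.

*him* is a pronoun, so Principle B applies: it must be free in its binding domain.
Binding domain of *him₇*: the embedded TP, whose subject is Oliver₃.
*Samir₁* and the pronoun do not c-command one another → neither Principle B nor Principle C is at stake; coindexation permitted.
*[Samir₁'s father]₂* c-commands the pronoun but from outside its binding domain, and is not c-commanded by it → coindexation permitted.
*Oliver₃* c-commands the pronoun within its binding domain → coindexation would violate Principle B.
*Stefan₄*: the pronoun c-commands this R-expression → coindexation would violate Principle C on *Stefan₄*.
*[Stefan₄'s brother]₅*: the pronoun c-commands this R-expression → coindexation would violate Principle C on *[Stefan₄'s brother]₅*.
*Dmitri₆*: the pronoun c-commands this R-expression → coindexation would violate Principle C on *Dmitri₆*.

{1, 2}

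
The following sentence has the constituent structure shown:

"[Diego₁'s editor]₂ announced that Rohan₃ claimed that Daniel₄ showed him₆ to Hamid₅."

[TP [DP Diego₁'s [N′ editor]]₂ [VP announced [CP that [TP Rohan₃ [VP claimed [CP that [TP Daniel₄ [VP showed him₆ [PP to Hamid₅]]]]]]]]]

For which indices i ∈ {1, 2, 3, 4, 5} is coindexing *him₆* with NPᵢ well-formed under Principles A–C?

{1, 2, 3}

*him* is a pronoun, so Principle B applies: it must be free in its binding domain.
Binding domain of *him₆*: the embedded TP, whose subject is Daniel₄.
*Diego₁* and the pronoun do not c-command one another → neither Principle B nor Principle C is at stake; coindexation permitted.
*[Diego₁'s editor]₂* c-commands the pronoun but from outside its binding domain, and is not c-commanded by it → coindexation permitted.
*Rohan₃* c-commands the pronoun but from outside its binding domain, and is not c-commanded by it → coindexation permitted.
*Daniel₄* c-commands the pronoun within its binding domain → coindexation would violate Principle B.
*Hamid₅*: the pronoun c-commands this R-expression → coindexation would violate Principle C on *Hamid₅*.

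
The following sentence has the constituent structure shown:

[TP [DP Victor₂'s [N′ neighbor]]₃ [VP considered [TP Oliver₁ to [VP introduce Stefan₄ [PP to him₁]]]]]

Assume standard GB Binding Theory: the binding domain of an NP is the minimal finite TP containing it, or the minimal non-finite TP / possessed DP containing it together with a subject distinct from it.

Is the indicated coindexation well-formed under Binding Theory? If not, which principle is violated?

The two coindexed NPs are *Oliver₁* and *him₁*.
*him₁* is a pronoun. Its binding domain is the embedded TP, whose subject is Oliver₁.
*Oliver₁* c-commands it within that domain and carries the same index.
The pronoun is locally bound → Principle B violation.

Principle B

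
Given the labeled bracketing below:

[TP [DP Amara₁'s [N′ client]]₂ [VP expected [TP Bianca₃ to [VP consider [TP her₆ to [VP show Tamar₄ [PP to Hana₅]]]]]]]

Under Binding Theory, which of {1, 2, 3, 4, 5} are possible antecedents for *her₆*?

*her* is a pronoun, so Principle B applies: it must be free in its binding domain.
Binding domain of *her₆*: the embedded TP, whose subject is Bianca₃.
*Amara₁* and the pronoun do not c-command one another → neither Principle B nor Principle C is at stake; coindexation permitted.
*[Amara₁'s client]₂* c-commands the pronoun but from outside its binding domain, and is not c-commanded by it → coindexation permitted.
*Bianca₃* c-commands the pronoun within its binding domain → coindexation would violate Principle B.
*Tamar₄*: the pronoun c-commands this R-expression → coindexation would violate Principle C on *Tamar₄*.
*Hana₅*: the pronoun c-commands this R-expression → coindexation would violate Principle C on *Hana₅*.

{1, 2}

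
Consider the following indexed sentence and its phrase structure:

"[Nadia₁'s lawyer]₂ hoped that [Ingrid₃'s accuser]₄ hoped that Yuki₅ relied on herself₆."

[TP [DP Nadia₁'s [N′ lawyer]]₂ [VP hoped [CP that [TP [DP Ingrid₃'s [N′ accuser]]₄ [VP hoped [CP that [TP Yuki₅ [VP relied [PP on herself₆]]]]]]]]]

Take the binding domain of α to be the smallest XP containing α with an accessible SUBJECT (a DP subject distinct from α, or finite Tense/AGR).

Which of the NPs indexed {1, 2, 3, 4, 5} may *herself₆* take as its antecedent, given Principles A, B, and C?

*herself* is an anaphor, so Principle A applies: it must be bound in its binding domain.
Binding domain of *herself₆*: the embedded TP, whose subject is Yuki₅.
*Nadia₁* does not c-command the anaphor → cannot bind it.
*[Nadia₁'s lawyer]₂* c-commands the anaphor but is outside its binding domain → cannot satisfy Principle A.
*Ingrid₃* does not c-command the anaphor → cannot bind it.
*[Ingrid₃'s accuser]₄* c-commands the anaphor but is outside its binding domain → cannot satisfy Principle A.
*Yuki₅* c-commands the anaphor within its binding domain → licit binder.

{5}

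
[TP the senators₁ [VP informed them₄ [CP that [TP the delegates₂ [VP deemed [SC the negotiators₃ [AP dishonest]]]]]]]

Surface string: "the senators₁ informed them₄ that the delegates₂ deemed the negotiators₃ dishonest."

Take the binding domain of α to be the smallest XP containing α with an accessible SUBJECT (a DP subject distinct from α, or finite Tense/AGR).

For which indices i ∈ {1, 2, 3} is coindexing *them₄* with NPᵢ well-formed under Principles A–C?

none

*them* is a pronoun, so Principle B applies: it must be free in its binding domain.
Binding domain of *them₄*: the matrix TP, whose subject is the senators₁.
*the senators₁* c-commands the pronoun within its binding domain → coindexation would violate Principle B.
*the delegates₂*: the pronoun c-commands this R-expression → coindexation would violate Principle C on *the delegates₂*.
*the negotiators₃*: the pronoun c-commands this R-expression → coindexation would violate Principle C on *the negotiators₃*.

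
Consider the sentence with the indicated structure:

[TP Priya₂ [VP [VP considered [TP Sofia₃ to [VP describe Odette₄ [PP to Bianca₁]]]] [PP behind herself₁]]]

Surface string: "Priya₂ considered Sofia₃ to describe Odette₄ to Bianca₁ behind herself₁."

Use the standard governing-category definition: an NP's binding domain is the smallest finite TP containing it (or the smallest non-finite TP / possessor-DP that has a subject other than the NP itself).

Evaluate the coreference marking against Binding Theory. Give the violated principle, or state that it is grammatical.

Principle A

The two coindexed NPs are *Bianca₁* and *herself₁*.
*herself₁* is an anaphor. Principle A requires it to be bound within its binding domain — the matrix TP, whose subject is Priya₂.
Within that domain it is c-commanded by *Priya₂*, which does not share its index.
*Bianca₁* does not c-command the anaphor at all.
The anaphor is unbound in its domain → Principle A violation.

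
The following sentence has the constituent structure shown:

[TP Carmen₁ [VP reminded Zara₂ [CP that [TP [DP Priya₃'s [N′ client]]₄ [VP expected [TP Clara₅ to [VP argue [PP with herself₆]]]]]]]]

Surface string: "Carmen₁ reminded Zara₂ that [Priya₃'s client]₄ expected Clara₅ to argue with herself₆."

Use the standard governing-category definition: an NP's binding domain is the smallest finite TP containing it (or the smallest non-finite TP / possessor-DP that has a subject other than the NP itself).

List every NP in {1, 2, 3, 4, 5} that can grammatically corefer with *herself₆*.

*herself* is an anaphor, so Principle A applies: it must be bound in its binding domain.
Binding domain of *herself₆*: the embedded TP, whose subject is Clara₅.
*Carmen₁* c-commands the anaphor but is outside its binding domain → cannot satisfy Principle A.
*Zara₂* c-commands the anaphor but is outside its binding domain → cannot satisfy Principle A.
*Priya₃* does not c-command the anaphor → cannot bind it.
*[Priya₃'s client]₄* c-commands the anaphor but is outside its binding domain → cannot satisfy Principle A.
*Clara₅* c-commands the anaphor within its binding domain → licit binder.

{5}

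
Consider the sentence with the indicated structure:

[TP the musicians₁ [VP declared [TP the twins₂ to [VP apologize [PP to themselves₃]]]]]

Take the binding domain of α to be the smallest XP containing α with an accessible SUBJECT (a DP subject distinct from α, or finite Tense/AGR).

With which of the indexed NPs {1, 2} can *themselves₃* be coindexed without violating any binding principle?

*themselves* is an anaphor, so Principle A applies: it must be bound in its binding domain.
Binding domain of *themselves₃*: the embedded TP, whose subject is the twins₂.
*the musicians₁* c-commands the anaphor but is outside its binding domain → cannot satisfy Principle A.
*the twins₂* c-commands the anaphor within its binding domain → licit binder.

{2}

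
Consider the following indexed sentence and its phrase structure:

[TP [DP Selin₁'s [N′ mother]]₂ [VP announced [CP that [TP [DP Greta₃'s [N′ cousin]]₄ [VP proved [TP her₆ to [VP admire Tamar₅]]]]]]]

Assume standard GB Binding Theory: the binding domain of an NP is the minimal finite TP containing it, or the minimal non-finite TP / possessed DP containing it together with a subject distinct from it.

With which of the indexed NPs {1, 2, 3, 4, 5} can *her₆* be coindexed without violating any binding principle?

{1, 2, 3}

*her* is a pronoun, so Principle B applies: it must be free in its binding domain.
Binding domain of *her₆*: the embedded TP, whose subject is [Greta₃'s cousin]₄.
*Selin₁* and the pronoun do not c-command one another → neither Principle B nor Principle C is at stake; coindexation permitted.
*[Selin₁'s mother]₂* c-commands the pronoun but from outside its binding domain, and is not c-commanded by it → coindexation permitted.
*Greta₃* and the pronoun do not c-command one another → neither Principle B nor Principle C is at stake; coindexation permitted.
*[Greta₃'s cousin]₄* c-commands the pronoun within its binding domain → coindexation would violate Principle B.
*Tamar₅*: the pronoun c-commands this R-expression → coindexation would violate Principle C on *Tamar₅*.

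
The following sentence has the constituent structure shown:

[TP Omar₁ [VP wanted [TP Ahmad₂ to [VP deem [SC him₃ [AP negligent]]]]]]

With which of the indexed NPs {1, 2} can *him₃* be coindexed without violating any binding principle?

*him* is a pronoun, so Principle B applies: it must be free in its binding domain.
Binding domain of *him₃*: the embedded TP, whose subject is Ahmad₂.
*Omar₁* c-commands the pronoun but from outside its binding domain, and is not c-commanded by it → coindexation permitted.
*Ahmad₂* c-commands the pronoun within its binding domain → coindexation would violate Principle B.

{1}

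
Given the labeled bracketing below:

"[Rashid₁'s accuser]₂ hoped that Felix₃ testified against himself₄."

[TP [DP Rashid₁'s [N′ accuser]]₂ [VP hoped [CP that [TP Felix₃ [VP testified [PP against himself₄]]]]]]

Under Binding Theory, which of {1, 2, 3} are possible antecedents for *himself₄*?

*himself* is an anaphor, so Principle A applies: it must be bound in its binding domain.
Binding domain of *himself₄*: the embedded TP, whose subject is Felix₃.
*Rashid₁* does not c-command the anaphor → cannot bind it.
*[Rashid₁'s accuser]₂* c-commands the anaphor but is outside its binding domain → cannot satisfy Principle A.
*Felix₃* c-commands the anaphor within its binding domain → licit binder.

{3}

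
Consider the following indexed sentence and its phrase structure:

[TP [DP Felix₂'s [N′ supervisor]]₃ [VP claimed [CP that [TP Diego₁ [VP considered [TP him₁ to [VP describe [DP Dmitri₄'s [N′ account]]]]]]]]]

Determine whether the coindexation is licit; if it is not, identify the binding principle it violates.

The two coindexed NPs are *Diego₁* and *him₁*.
*him₁* is a pronoun. Its binding domain is the embedded TP, whose subject is Diego₁.
*Diego₁* c-commands it within that domain and carries the same index.
The pronoun is locally bound → Principle B violation.

Principle B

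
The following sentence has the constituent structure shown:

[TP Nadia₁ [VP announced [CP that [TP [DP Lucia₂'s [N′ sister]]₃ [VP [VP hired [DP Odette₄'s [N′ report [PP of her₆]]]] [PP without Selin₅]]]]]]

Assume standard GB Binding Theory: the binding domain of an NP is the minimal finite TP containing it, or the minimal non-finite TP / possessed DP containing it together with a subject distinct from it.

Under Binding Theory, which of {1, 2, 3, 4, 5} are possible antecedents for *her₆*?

{1, 2, 3, 5}

*her* is a pronoun, so Principle B applies: it must be free in its binding domain.
Binding domain of *her₆*: the possessed DP, whose subject is Odette₄.
*Nadia₁* c-commands the pronoun but from outside its binding domain, and is not c-commanded by it → coindexation permitted.
*Lucia₂* and the pronoun do not c-command one another → neither Principle B nor Principle C is at stake; coindexation permitted.
*[Lucia₂'s sister]₃* c-commands the pronoun but from outside its binding domain, and is not c-commanded by it → coindexation permitted.
*Odette₄* c-commands the pronoun within its binding domain → coindexation would violate Principle B.
*Selin₅* and the pronoun do not c-command one another → neither Principle B nor Principle C is at stake; coindexation permitted.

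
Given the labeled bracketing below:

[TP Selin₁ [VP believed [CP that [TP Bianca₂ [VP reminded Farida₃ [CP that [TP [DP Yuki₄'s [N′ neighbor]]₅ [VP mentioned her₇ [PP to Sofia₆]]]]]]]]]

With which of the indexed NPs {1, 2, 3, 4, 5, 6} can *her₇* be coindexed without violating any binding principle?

{1, 2, 3, 4}

*her* is a pronoun, so Principle B applies: it must be free in its binding domain.
Binding domain of *her₇*: the embedded TP, whose subject is [Yuki₄'s neighbor]₅.
*Selin₁* c-commands the pronoun but from outside its binding domain, and is not c-commanded by it → coindexation permitted.
*Bianca₂* c-commands the pronoun but from outside its binding domain, and is not c-commanded by it → coindexation permitted.
*Farida₃* c-commands the pronoun but from outside its binding domain, and is not c-commanded by it → coindexation permitted.
*Yuki₄* and the pronoun do not c-command one another → neither Principle B nor Principle C is at stake; coindexation permitted.
*[Yuki₄'s neighbor]₅* c-commands the pronoun within its binding domain → coindexation would violate Principle B.
*Sofia₆*: the pronoun c-commands this R-expression → coindexation would violate Principle C on *Sofia₆*.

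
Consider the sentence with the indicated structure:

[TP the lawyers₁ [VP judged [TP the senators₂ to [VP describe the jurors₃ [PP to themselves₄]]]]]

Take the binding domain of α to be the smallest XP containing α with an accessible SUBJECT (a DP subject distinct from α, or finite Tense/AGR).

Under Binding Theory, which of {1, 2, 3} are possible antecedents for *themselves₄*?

*themselves* is an anaphor, so Principle A applies: it must be bound in its binding domain.
Binding domain of *themselves₄*: the embedded TP, whose subject is the senators₂.
*the lawyers₁* c-commands the anaphor but is outside its binding domain → cannot satisfy Principle A.
*the senators₂* c-commands the anaphor within its binding domain → licit binder.
*the jurors₃* c-commands the anaphor within its binding domain → licit binder.

{2, 3}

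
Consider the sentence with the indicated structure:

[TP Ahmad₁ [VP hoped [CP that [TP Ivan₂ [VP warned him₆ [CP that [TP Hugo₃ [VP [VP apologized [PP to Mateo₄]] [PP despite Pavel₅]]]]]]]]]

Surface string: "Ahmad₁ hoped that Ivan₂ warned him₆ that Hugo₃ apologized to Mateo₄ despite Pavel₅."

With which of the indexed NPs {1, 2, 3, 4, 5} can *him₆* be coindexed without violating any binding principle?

*him* is a pronoun, so Principle B applies: it must be free in its binding domain.
Binding domain of *him₆*: the embedded TP, whose subject is Ivan₂.
*Ahmad₁* c-commands the pronoun but from outside its binding domain, and is not c-commanded by it → coindexation permitted.
*Ivan₂* c-commands the pronoun within its binding domain → coindexation would violate Principle B.
*Hugo₃*: the pronoun c-commands this R-expression → coindexation would violate Principle C on *Hugo₃*.
*Mateo₄*: the pronoun c-commands this R-expression → coindexation would violate Principle C on *Mateo₄*.
*Pavel₅*: the pronoun c-commands this R-expression → coindexation would violate Principle C on *Pavel₅*.

{1}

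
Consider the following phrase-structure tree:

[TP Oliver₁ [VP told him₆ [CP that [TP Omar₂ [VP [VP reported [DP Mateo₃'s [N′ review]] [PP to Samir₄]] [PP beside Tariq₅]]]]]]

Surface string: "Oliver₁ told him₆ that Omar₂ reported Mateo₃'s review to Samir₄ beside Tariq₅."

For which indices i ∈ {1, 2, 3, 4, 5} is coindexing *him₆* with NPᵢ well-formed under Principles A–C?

*him* is a pronoun, so Principle B applies: it must be free in its binding domain.
Binding domain of *him₆*: the matrix TP, whose subject is Oliver₁.
*Oliver₁* c-commands the pronoun within its binding domain → coindexation would violate Principle B.
*Omar₂*: the pronoun c-commands this R-expression → coindexation would violate Principle C on *Omar₂*.
*Mateo₃*: the pronoun c-commands this R-expression → coindexation would violate Principle C on *Mateo₃*.
*Samir₄*: the pronoun c-commands this R-expression → coindexation would violate Principle C on *Samir₄*.
*Tariq₅*: the pronoun c-commands this R-expression → coindexation would violate Principle C on *Tariq₅*.

none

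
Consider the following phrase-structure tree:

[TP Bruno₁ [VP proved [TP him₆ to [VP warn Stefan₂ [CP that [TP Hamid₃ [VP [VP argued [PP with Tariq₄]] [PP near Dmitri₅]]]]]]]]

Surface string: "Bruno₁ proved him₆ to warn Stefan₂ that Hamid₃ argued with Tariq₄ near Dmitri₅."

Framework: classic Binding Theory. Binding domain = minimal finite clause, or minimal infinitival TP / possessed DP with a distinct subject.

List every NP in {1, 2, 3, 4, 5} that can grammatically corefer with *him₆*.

none

*him* is a pronoun, so Principle B applies: it must be free in its binding domain.
Binding domain of *him₆*: the matrix TP, whose subject is Bruno₁.
*Bruno₁* c-commands the pronoun within its binding domain → coindexation would violate Principle B.
*Stefan₂*: the pronoun c-commands this R-expression → coindexation would violate Principle C on *Stefan₂*.
*Hamid₃*: the pronoun c-commands this R-expression → coindexation would violate Principle C on *Hamid₃*.
*Tariq₄*: the pronoun c-commands this R-expression → coindexation would violate Principle C on *Tariq₄*.
*Dmitri₅*: the pronoun c-commands this R-expression → coindexation would violate Principle C on *Dmitri₅*.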